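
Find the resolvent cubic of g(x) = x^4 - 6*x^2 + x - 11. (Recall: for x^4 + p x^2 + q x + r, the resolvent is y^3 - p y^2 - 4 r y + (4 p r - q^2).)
h(y) = y^3 + 6*y^2 + 44*y + 263

Identify coefficients: p = -6, q = 1, r = -11.
Plug into h(y) = y^3 - p y^2 - 4 r y + (4 p r - q^2):
  h(y) = y^3 - (-6) y^2 - 4*(-11) y + (4*(-6)*(-11) - (1)^2)
       = y^3 + (6) y^2 + (44) y + (263).
Simplifying: h(y) = y^3 + 6*y^2 + 44*y + 263.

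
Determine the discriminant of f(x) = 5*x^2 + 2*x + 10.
Δ = -196

For a quadratic a x^2 + b x + c the discriminant is Δ = b^2 - 4ac = (2)^2 - 4*(5)*(10) = 4 - (200) = -196.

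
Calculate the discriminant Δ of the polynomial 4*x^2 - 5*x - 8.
Δ = 153

For a quadratic a x^2 + b x + c the discriminant is Δ = b^2 - 4ac = (-5)^2 - 4*(4)*(-8) = 25 - (-128) = 153.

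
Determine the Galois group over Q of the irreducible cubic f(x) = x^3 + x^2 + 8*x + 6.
Gal(K/Q) = S_3 (symmetric group of order 6)

Compute the discriminant of x^3 + (1)*x^2 + (8)*x + (6): Δ = -2116. Since Δ is not a rational square, the Galois group is not contained in A_3; it must be the full S_3 (irreducibility of the cubic rules out anything smaller).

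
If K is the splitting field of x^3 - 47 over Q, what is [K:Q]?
[K:Q] = 6

x^3 - 47 has one real root r = 47^(1/3) and two complex roots r*zeta_3, r*zeta_3^2 where zeta_3 = e^(2*pi*i/3). The splitting field is Q(r, zeta_3). [Q(r):Q] = 3 and [Q(zeta_3):Q] = 2 with gcd = 1, so [Q(r, zeta_3):Q] = 3 * 2 = 6.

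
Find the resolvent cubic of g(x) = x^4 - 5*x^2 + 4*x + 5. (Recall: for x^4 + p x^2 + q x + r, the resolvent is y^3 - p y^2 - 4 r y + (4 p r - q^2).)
h(y) = y^3 + 5*y^2 - 20*y - 116

Identify coefficients: p = -5, q = 4, r = 5.
Plug into h(y) = y^3 - p y^2 - 4 r y + (4 p r - q^2):
  h(y) = y^3 - (-5) y^2 - 4*(5) y + (4*(-5)*(5) - (4)^2)
       = y^3 + (5) y^2 + (-20) y + (-116).
Simplifying: h(y) = y^3 + 5*y^2 - 20*y - 116.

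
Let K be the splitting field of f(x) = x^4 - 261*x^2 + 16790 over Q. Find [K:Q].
[K:Q] = 4

f factors as (x^2 - 115)(x^2 - 146); the splitting field is K = Q(sqrt(115), sqrt(146)). Since 115, 146, and 16790 are all non-squares in Q, the three subfields Q(sqrt(115)), Q(sqrt(146)), Q(sqrt(16790)) are distinct degree-2 extensions, so [K:Q] = 4 (Klein four Galois group).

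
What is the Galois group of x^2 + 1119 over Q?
Gal(K/Q) = Z/2Z (cyclic of order 2)

x^2 + 1119 is irreducible over Q since -1119 is not a rational square. The splitting field Q(sqrt(-1119)) has degree 2 over Q, and its unique nontrivial automorphism is sqrt(-1119) ↦ -sqrt(-1119). Hence Gal(Q(sqrt(-1119))/Q) = Z/2Z.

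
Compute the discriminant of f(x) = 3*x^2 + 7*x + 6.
Δ = -23

For a quadratic a x^2 + b x + c the discriminant is Δ = b^2 - 4ac = (7)^2 - 4*(3)*(6) = 49 - (72) = -23.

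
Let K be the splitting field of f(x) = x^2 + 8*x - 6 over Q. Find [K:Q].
[K:Q] = 2

The discriminant of x^2 + (8)*x + (-6) is b^2 - 4c = 64 - (-24) = 88. Since 88 is not a perfect square in Q, the polynomial is irreducible over Q. Its two roots generate a degree-2 extension, so [K:Q] = 2.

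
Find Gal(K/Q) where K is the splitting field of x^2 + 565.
Gal(K/Q) = Z/2Z (cyclic of order 2)

x^2 + 565 is irreducible over Q since -565 is not a rational square. The splitting field Q(sqrt(-565)) has degree 2 over Q, and its unique nontrivial automorphism is sqrt(-565) ↦ -sqrt(-565). Hence Gal(Q(sqrt(-565))/Q) = Z/2Z.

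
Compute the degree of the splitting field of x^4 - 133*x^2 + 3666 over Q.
[K:Q] = 4

f factors as (x^2 - 94)(x^2 - 39); the splitting field is K = Q(sqrt(94), sqrt(39)). Since 94, 39, and 3666 are all non-squares in Q, the three subfields Q(sqrt(94)), Q(sqrt(39)), Q(sqrt(3666)) are distinct degree-2 extensions, so [K:Q] = 4 (Klein four Galois group).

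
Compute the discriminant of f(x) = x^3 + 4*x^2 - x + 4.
Δ = -1724

For x^3 + a x^2 + b x + c the discriminant is Δ = 18 a b c - 4 a^3 c + a^2 b^2 - 4 b^3 - 27 c^2.
Plug a = 4, b = -1, c = 4:
  18*(4)*(-1)*(4) - 4*(4)^3*(4) + (4)^2*(-1)^2 - 4*(-1)^3 - 27*(4)^2
  = -288 + (-1024) + 16 + (4) + (-432)
  = -1724.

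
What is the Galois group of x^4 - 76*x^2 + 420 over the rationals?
Gal(K/Q) = V_4 (Klein four-group, Z/2Z × Z/2Z)

f factors as (x^2 - 70)(x^2 - 6), so the splitting field is K = Q(sqrt(70), sqrt(6)). The elements 70, 6, 420 are all non-squares in Q, so sqrt(70) and sqrt(6) generate independent quadratic extensions. Thus [K:Q] = 4 and Gal(K/Q) is generated by the two order-2 automorphisms sqrt(70) ↦ -sqrt(70) and sqrt(6) ↦ -sqrt(6), giving V_4.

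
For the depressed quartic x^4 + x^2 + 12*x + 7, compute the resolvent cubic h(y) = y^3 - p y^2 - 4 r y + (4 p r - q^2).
h(y) = y^3 - y^2 - 28*y - 116

Identify coefficients: p = 1, q = 12, r = 7.
Plug into h(y) = y^3 - p y^2 - 4 r y + (4 p r - q^2):
  h(y) = y^3 - (1) y^2 - 4*(7) y + (4*(1)*(7) - (12)^2)
       = y^3 + (-1) y^2 + (-28) y + (-116).
Simplifying: h(y) = y^3 - y^2 - 28*y - 116.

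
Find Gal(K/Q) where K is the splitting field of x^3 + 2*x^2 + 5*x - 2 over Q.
Gal(K/Q) = S_3 (symmetric group of order 6)

Compute the discriminant of x^3 + (2)*x^2 + (5)*x + (-2): Δ = -804. Since Δ is not a rational square, the Galois group is not contained in A_3; it must be the full S_3 (irreducibility of the cubic rules out anything smaller).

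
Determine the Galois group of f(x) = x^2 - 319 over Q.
Gal(K/Q) = Z/2Z (cyclic of order 2)

x^2 - 319 is irreducible over Q since 319 is not a rational square. The splitting field Q(sqrt(319)) has degree 2 over Q, and its unique nontrivial automorphism is sqrt(319) ↦ -sqrt(319). Hence Gal(Q(sqrt(319))/Q) = Z/2Z.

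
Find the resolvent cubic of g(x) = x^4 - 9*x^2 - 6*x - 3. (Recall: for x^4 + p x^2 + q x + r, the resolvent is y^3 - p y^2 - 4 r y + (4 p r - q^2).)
h(y) = y^3 + 9*y^2 + 12*y + 72

Identify coefficients: p = -9, q = -6, r = -3.
Plug into h(y) = y^3 - p y^2 - 4 r y + (4 p r - q^2):
  h(y) = y^3 - (-9) y^2 - 4*(-3) y + (4*(-9)*(-3) - (-6)^2)
       = y^3 + (9) y^2 + (12) y + (72).
Simplifying: h(y) = y^3 + 9*y^2 + 12*y + 72.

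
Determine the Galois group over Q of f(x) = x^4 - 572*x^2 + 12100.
Gal(K/Q) = Z/2Z (cyclic of order 2)

f factors as (x^2 - 550)(x^2 - 22), so the splitting field is K = Q(sqrt(550), sqrt(22)). The squarefree part of 550 is 22 and the squarefree part of 22 is also 22, so sqrt(550) and sqrt(22) are both rational multiples of sqrt(22). Hence Q(sqrt(550)) = Q(sqrt(22)) = Q(sqrt(22)), and the splitting field collapses to a single degree-2 extension with Galois group Z/2Z.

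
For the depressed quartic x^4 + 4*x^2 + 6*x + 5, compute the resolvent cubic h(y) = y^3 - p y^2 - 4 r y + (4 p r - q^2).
h(y) = y^3 - 4*y^2 - 20*y + 44

Identify coefficients: p = 4, q = 6, r = 5.
Plug into h(y) = y^3 - p y^2 - 4 r y + (4 p r - q^2):
  h(y) = y^3 - (4) y^2 - 4*(5) y + (4*(4)*(5) - (6)^2)
       = y^3 + (-4) y^2 + (-20) y + (44).
Simplifying: h(y) = y^3 - 4*y^2 - 20*y + 44.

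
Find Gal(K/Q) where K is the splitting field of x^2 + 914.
Gal(K/Q) = Z/2Z (cyclic of order 2)

x^2 + 914 is irreducible over Q since -914 is not a rational square. The splitting field Q(sqrt(-914)) has degree 2 over Q, and its unique nontrivial automorphism is sqrt(-914) ↦ -sqrt(-914). Hence Gal(Q(sqrt(-914))/Q) = Z/2Z.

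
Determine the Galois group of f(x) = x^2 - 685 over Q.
Gal(K/Q) = Z/2Z (cyclic of order 2)

x^2 - 685 is irreducible over Q since 685 is not a rational square. The splitting field Q(sqrt(685)) has degree 2 over Q, and its unique nontrivial automorphism is sqrt(685) ↦ -sqrt(685). Hence Gal(Q(sqrt(685))/Q) = Z/2Z.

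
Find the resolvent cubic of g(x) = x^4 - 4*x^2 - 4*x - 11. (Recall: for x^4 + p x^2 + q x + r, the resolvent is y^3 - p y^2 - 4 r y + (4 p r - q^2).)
h(y) = y^3 + 4*y^2 + 44*y + 160

Identify coefficients: p = -4, q = -4, r = -11.
Plug into h(y) = y^3 - p y^2 - 4 r y + (4 p r - q^2):
  h(y) = y^3 - (-4) y^2 - 4*(-11) y + (4*(-4)*(-11) - (-4)^2)
       = y^3 + (4) y^2 + (44) y + (160).
Simplifying: h(y) = y^3 + 4*y^2 + 44*y + 160.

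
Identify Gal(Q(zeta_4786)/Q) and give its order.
|Gal(Q(zeta_4786)/Q)| = phi(4786) = 2392; group ≅ (Z/4786Z)^* ≅ Z/2392Z

The n-th cyclotomic polynomial Φ_4786(x) is the minimal polynomial of zeta_4786 over Q and has degree phi(4786) = 2392. So Q(zeta_4786) is a degree-2392 Galois extension with Galois group (Z/4786Z)^*. By CRT, (Z/4786Z)^* ≅ (Z/2Z)^* × (Z/2393Z)^*. Each prime-power unit group is (Z/2Z)^* ≅ trivial group (order 1); (Z/2393Z)^* ≅ Z/2392Z. Hence Gal(Q(zeta_4786)/Q) ≅ Z/2392Z.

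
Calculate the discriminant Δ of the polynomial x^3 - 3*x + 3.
Δ = -135

For x^3 + a x^2 + b x + c the discriminant is Δ = 18 a b c - 4 a^3 c + a^2 b^2 - 4 b^3 - 27 c^2.
Plug a = 0, b = -3, c = 3:
  18*(0)*(-3)*(3) - 4*(0)^3*(3) + (0)^2*(-3)^2 - 4*(-3)^3 - 27*(3)^2
  = 0 + (0) + 0 + (108) + (-243)
  = -135.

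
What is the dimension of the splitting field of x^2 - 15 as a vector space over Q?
[K:Q] = 2

The discriminant of x^2 + (0)*x + (-15) is b^2 - 4c = 0 - (-60) = 60. Since 60 is not a perfect square in Q, the polynomial is irreducible over Q. Its two roots generate a degree-2 extension, so [K:Q] = 2.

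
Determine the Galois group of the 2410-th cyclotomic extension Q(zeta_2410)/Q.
|Gal(Q(zeta_2410)/Q)| = phi(2410) = 960; group ≅ (Z/2410Z)^* ≅ Z/4Z × Z/240Z

The n-th cyclotomic polynomial Φ_2410(x) is the minimal polynomial of zeta_2410 over Q and has degree phi(2410) = 960. So Q(zeta_2410) is a degree-960 Galois extension with Galois group (Z/2410Z)^*. By CRT, (Z/2410Z)^* ≅ (Z/2Z)^* × (Z/5Z)^* × (Z/241Z)^*. Each prime-power unit group is (Z/2Z)^* ≅ trivial group (order 1); (Z/5Z)^* ≅ Z/4Z; (Z/241Z)^* ≅ Z/240Z. Hence Gal(Q(zeta_2410)/Q) ≅ Z/4Z × Z/240Z.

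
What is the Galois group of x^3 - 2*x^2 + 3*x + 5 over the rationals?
Gal(K/Q) = S_3 (symmetric group of order 6)

Compute the discriminant of x^3 + (-2)*x^2 + (3)*x + (5): Δ = -1127. Since Δ is not a rational square, the Galois group is not contained in A_3; it must be the full S_3 (irreducibility of the cubic rules out anything smaller).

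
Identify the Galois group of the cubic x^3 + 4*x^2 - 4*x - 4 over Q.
Gal(K/Q) = S_3 (symmetric group of order 6)

Compute the discriminant of x^3 + (4)*x^2 + (-4)*x + (-4): Δ = 2256. Since Δ is not a rational square, the Galois group is not contained in A_3; it must be the full S_3 (irreducibility of the cubic rules out anything smaller).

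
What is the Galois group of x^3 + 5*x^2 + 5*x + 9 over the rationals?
Gal(K/Q) = S_3 (symmetric group of order 6)

Compute the discriminant of x^3 + (5)*x^2 + (5)*x + (9): Δ = -2512. Since Δ is not a rational square, the Galois group is not contained in A_3; it must be the full S_3 (irreducibility of the cubic rules out anything smaller).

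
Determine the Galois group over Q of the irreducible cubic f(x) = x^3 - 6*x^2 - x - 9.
Gal(K/Q) = S_3 (symmetric group of order 6)

Compute the discriminant of x^3 + (-6)*x^2 + (-1)*x + (-9): Δ = -10895. Since Δ is not a rational square, the Galois group is not contained in A_3; it must be the full S_3 (irreducibility of the cubic rules out anything smaller).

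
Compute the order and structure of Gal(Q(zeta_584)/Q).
|Gal(Q(zeta_584)/Q)| = phi(584) = 288; group ≅ (Z/584Z)^* ≅ Z/2Z × Z/2Z × Z/72Z

The n-th cyclotomic polynomial Φ_584(x) is the minimal polynomial of zeta_584 over Q and has degree phi(584) = 288. So Q(zeta_584) is a degree-288 Galois extension with Galois group (Z/584Z)^*. By CRT, (Z/584Z)^* ≅ (Z/8Z)^* × (Z/73Z)^*. Each prime-power unit group is (Z/8Z)^* ≅ Z/2Z × Z/2Z; (Z/73Z)^* ≅ Z/72Z. Hence Gal(Q(zeta_584)/Q) ≅ Z/2Z × Z/2Z × Z/72Z.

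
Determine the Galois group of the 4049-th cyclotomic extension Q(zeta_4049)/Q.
|Gal(Q(zeta_4049)/Q)| = phi(4049) = 4048; group ≅ (Z/4049Z)^* ≅ Z/4048Z

The n-th cyclotomic polynomial Φ_4049(x) is the minimal polynomial of zeta_4049 over Q and has degree phi(4049) = 4048. So Q(zeta_4049) is a degree-4048 Galois extension with Galois group (Z/4049Z)^*. (Z/4049Z)^* is cyclic since 4049 is an odd prime power (or 4). Hence Gal(Q(zeta_4049)/Q) ≅ Z/4048Z.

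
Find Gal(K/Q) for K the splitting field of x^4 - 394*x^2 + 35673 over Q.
Gal(K/Q) = V_4 (Klein four-group, Z/2Z × Z/2Z)

f factors as (x^2 - 141)(x^2 - 253), so the splitting field is K = Q(sqrt(141), sqrt(253)). The elements 141, 253, 35673 are all non-squares in Q, so sqrt(141) and sqrt(253) generate independent quadratic extensions. Thus [K:Q] = 4 and Gal(K/Q) is generated by the two order-2 automorphisms sqrt(141) ↦ -sqrt(141) and sqrt(253) ↦ -sqrt(253), giving V_4.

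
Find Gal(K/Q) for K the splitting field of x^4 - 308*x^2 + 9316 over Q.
Gal(K/Q) = V_4 (Klein four-group, Z/2Z × Z/2Z)

f factors as (x^2 - 274)(x^2 - 34), so the splitting field is K = Q(sqrt(274), sqrt(34)). The elements 274, 34, 9316 are all non-squares in Q, so sqrt(274) and sqrt(34) generate independent quadratic extensions. Thus [K:Q] = 4 and Gal(K/Q) is generated by the two order-2 automorphisms sqrt(274) ↦ -sqrt(274) and sqrt(34) ↦ -sqrt(34), giving V_4.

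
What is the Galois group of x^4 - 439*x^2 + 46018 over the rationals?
Gal(K/Q) = V_4 (Klein four-group, Z/2Z × Z/2Z)

f factors as (x^2 - 173)(x^2 - 266), so the splitting field is K = Q(sqrt(173), sqrt(266)). The elements 173, 266, 46018 are all non-squares in Q, so sqrt(173) and sqrt(266) generate independent quadratic extensions. Thus [K:Q] = 4 and Gal(K/Q) is generated by the two order-2 automorphisms sqrt(173) ↦ -sqrt(173) and sqrt(266) ↦ -sqrt(266), giving V_4.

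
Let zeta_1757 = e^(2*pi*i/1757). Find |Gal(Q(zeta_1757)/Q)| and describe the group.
|Gal(Q(zeta_1757)/Q)| = phi(1757) = 1500; group ≅ (Z/1757Z)^* ≅ Z/6Z × Z/250Z

The n-th cyclotomic polynomial Φ_1757(x) is the minimal polynomial of zeta_1757 over Q and has degree phi(1757) = 1500. So Q(zeta_1757) is a degree-1500 Galois extension with Galois group (Z/1757Z)^*. By CRT, (Z/1757Z)^* ≅ (Z/7Z)^* × (Z/251Z)^*. Each prime-power unit group is (Z/7Z)^* ≅ Z/6Z; (Z/251Z)^* ≅ Z/250Z. Hence Gal(Q(zeta_1757)/Q) ≅ Z/6Z × Z/250Z.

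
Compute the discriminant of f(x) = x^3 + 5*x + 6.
Δ = -1472

For a depressed cubic x^3 + p x + q the discriminant is Δ = -4 p^3 - 27 q^2 = -4*(5)^3 - 27*(6)^2 = -500 - 972 = -1472.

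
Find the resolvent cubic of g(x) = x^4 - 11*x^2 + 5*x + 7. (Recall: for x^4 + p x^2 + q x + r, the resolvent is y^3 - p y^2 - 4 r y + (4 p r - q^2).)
h(y) = y^3 + 11*y^2 - 28*y - 333

Identify coefficients: p = -11, q = 5, r = 7.
Plug into h(y) = y^3 - p y^2 - 4 r y + (4 p r - q^2):
  h(y) = y^3 - (-11) y^2 - 4*(7) y + (4*(-11)*(7) - (5)^2)
       = y^3 + (11) y^2 + (-28) y + (-333).
Simplifying: h(y) = y^3 + 11*y^2 - 28*y - 333.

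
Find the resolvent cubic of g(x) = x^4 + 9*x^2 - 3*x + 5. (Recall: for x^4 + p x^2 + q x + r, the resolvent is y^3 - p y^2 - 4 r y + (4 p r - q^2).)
h(y) = y^3 - 9*y^2 - 20*y + 171

Identify coefficients: p = 9, q = -3, r = 5.
Plug into h(y) = y^3 - p y^2 - 4 r y + (4 p r - q^2):
  h(y) = y^3 - (9) y^2 - 4*(5) y + (4*(9)*(5) - (-3)^2)
       = y^3 + (-9) y^2 + (-20) y + (171).
Simplifying: h(y) = y^3 - 9*y^2 - 20*y + 171.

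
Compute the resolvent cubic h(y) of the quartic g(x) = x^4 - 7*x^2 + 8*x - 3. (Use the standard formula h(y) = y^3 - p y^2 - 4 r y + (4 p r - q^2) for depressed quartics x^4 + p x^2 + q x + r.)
h(y) = y^3 + 7*y^2 + 12*y + 20

Identify coefficients: p = -7, q = 8, r = -3.
Plug into h(y) = y^3 - p y^2 - 4 r y + (4 p r - q^2):
  h(y) = y^3 - (-7) y^2 - 4*(-3) y + (4*(-7)*(-3) - (8)^2)
       = y^3 + (7) y^2 + (12) y + (20).
Simplifying: h(y) = y^3 + 7*y^2 + 12*y + 20.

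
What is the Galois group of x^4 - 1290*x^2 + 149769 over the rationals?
Gal(K/Q) = Z/2Z (cyclic of order 2)

f factors as (x^2 - 129)(x^2 - 1161), so the splitting field is K = Q(sqrt(129), sqrt(1161)). The squarefree part of 129 is 129 and the squarefree part of 1161 is also 129, so sqrt(129) and sqrt(1161) are both rational multiples of sqrt(129). Hence Q(sqrt(129)) = Q(sqrt(1161)) = Q(sqrt(129)), and the splitting field collapses to a single degree-2 extension with Galois group Z/2Z.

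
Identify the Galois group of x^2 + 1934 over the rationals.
Gal(K/Q) = Z/2Z (cyclic of order 2)

x^2 + 1934 is irreducible over Q since -1934 is not a rational square. The splitting field Q(sqrt(-1934)) has degree 2 over Q, and its unique nontrivial automorphism is sqrt(-1934) ↦ -sqrt(-1934). Hence Gal(Q(sqrt(-1934))/Q) = Z/2Z.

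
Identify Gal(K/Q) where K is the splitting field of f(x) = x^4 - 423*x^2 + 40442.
Gal(K/Q) = V_4 (Klein four-group, Z/2Z × Z/2Z)

f factors as (x^2 - 146)(x^2 - 277), so the splitting field is K = Q(sqrt(146), sqrt(277)). The elements 146, 277, 40442 are all non-squares in Q, so sqrt(146) and sqrt(277) generate independent quadratic extensions. Thus [K:Q] = 4 and Gal(K/Q) is generated by the two order-2 automorphisms sqrt(146) ↦ -sqrt(146) and sqrt(277) ↦ -sqrt(277), giving V_4.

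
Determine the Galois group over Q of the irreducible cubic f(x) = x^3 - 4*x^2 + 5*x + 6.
Gal(K/Q) = S_3 (symmetric group of order 6)

Compute the discriminant of x^3 + (-4)*x^2 + (5)*x + (6): Δ = -1696. Since Δ is not a rational square, the Galois group is not contained in A_3; it must be the full S_3 (irreducibility of the cubic rules out anything smaller).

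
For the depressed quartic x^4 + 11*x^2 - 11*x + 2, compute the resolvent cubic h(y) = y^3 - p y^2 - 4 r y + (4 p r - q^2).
h(y) = y^3 - 11*y^2 - 8*y - 33

Identify coefficients: p = 11, q = -11, r = 2.
Plug into h(y) = y^3 - p y^2 - 4 r y + (4 p r - q^2):
  h(y) = y^3 - (11) y^2 - 4*(2) y + (4*(11)*(2) - (-11)^2)
       = y^3 + (-11) y^2 + (-8) y + (-33).
Simplifying: h(y) = y^3 - 11*y^2 - 8*y - 33.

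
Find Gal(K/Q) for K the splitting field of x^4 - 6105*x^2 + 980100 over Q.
Gal(K/Q) = Z/2Z (cyclic of order 2)

f factors as (x^2 - 165)(x^2 - 5940), so the splitting field is K = Q(sqrt(165), sqrt(5940)). The squarefree part of 165 is 165 and the squarefree part of 5940 is also 165, so sqrt(165) and sqrt(5940) are both rational multiples of sqrt(165). Hence Q(sqrt(165)) = Q(sqrt(5940)) = Q(sqrt(165)), and the splitting field collapses to a single degree-2 extension with Galois group Z/2Z.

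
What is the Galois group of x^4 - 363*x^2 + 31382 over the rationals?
Gal(K/Q) = V_4 (Klein four-group, Z/2Z × Z/2Z)

f factors as (x^2 - 221)(x^2 - 142), so the splitting field is K = Q(sqrt(221), sqrt(142)). The elements 221, 142, 31382 are all non-squares in Q, so sqrt(221) and sqrt(142) generate independent quadratic extensions. Thus [K:Q] = 4 and Gal(K/Q) is generated by the two order-2 automorphisms sqrt(221) ↦ -sqrt(221) and sqrt(142) ↦ -sqrt(142), giving V_4.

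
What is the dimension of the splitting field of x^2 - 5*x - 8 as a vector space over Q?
[K:Q] = 2

The discriminant of x^2 + (-5)*x + (-8) is b^2 - 4c = 25 - (-32) = 57. Since 57 is not a perfect square in Q, the polynomial is irreducible over Q. Its two roots generate a degree-2 extension, so [K:Q] = 2.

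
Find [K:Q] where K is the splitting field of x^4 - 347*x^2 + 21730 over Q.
[K:Q] = 4

f factors as (x^2 - 265)(x^2 - 82); the splitting field is K = Q(sqrt(265), sqrt(82)). Since 265, 82, and 21730 are all non-squares in Q, the three subfields Q(sqrt(265)), Q(sqrt(82)), Q(sqrt(21730)) are distinct degree-2 extensions, so [K:Q] = 4 (Klein four Galois group).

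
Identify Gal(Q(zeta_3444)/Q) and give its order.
|Gal(Q(zeta_3444)/Q)| = phi(3444) = 960; group ≅ (Z/3444Z)^* ≅ Z/2Z × Z/2Z × Z/6Z × Z/40Z

The n-th cyclotomic polynomial Φ_3444(x) is the minimal polynomial of zeta_3444 over Q and has degree phi(3444) = 960. So Q(zeta_3444) is a degree-960 Galois extension with Galois group (Z/3444Z)^*. By CRT, (Z/3444Z)^* ≅ (Z/4Z)^* × (Z/3Z)^* × (Z/7Z)^* × (Z/41Z)^*. Each prime-power unit group is (Z/4Z)^* ≅ Z/2Z; (Z/3Z)^* ≅ Z/2Z; (Z/7Z)^* ≅ Z/6Z; (Z/41Z)^* ≅ Z/40Z. Hence Gal(Q(zeta_3444)/Q) ≅ Z/2Z × Z/2Z × Z/6Z × Z/40Z.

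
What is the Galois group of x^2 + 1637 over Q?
Gal(K/Q) = Z/2Z (cyclic of order 2)

x^2 + 1637 is irreducible over Q since -1637 is not a rational square. The splitting field Q(sqrt(-1637)) has degree 2 over Q, and its unique nontrivial automorphism is sqrt(-1637) ↦ -sqrt(-1637). Hence Gal(Q(sqrt(-1637))/Q) = Z/2Z.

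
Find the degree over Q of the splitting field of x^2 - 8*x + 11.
[K:Q] = 2

The discriminant of x^2 + (-8)*x + (11) is b^2 - 4c = 64 - (44) = 20. Since 20 is not a perfect square in Q, the polynomial is irreducible over Q. Its two roots generate a degree-2 extension, so [K:Q] = 2.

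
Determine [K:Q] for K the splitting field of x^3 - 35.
[K:Q] = 6

x^3 - 35 has one real root r = 35^(1/3) and two complex roots r*zeta_3, r*zeta_3^2 where zeta_3 = e^(2*pi*i/3). The splitting field is Q(r, zeta_3). [Q(r):Q] = 3 and [Q(zeta_3):Q] = 2 with gcd = 1, so [Q(r, zeta_3):Q] = 3 * 2 = 6.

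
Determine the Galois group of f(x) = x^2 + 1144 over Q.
Gal(K/Q) = Z/2Z (cyclic of order 2)

x^2 + 1144 is irreducible over Q since -1144 is not a rational square. The splitting field Q(sqrt(-1144)) has degree 2 over Q, and its unique nontrivial automorphism is sqrt(-1144) ↦ -sqrt(-1144). Hence Gal(Q(sqrt(-1144))/Q) = Z/2Z.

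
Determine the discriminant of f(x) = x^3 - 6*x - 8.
Δ = -864

For a depressed cubic x^3 + p x + q the discriminant is Δ = -4 p^3 - 27 q^2 = -4*(-6)^3 - 27*(-8)^2 = 864 - 1728 = -864.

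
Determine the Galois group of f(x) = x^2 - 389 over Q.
Gal(K/Q) = Z/2Z (cyclic of order 2)

x^2 - 389 is irreducible over Q since 389 is not a rational square. The splitting field Q(sqrt(389)) has degree 2 over Q, and its unique nontrivial automorphism is sqrt(389) ↦ -sqrt(389). Hence Gal(Q(sqrt(389))/Q) = Z/2Z.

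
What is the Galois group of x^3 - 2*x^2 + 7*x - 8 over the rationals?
Gal(K/Q) = S_3 (symmetric group of order 6)

Compute the discriminant of x^3 + (-2)*x^2 + (7)*x + (-8): Δ = -1144. Since Δ is not a rational square, the Galois group is not contained in A_3; it must be the full S_3 (irreducibility of the cubic rules out anything smaller).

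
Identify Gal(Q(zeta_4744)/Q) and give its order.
|Gal(Q(zeta_4744)/Q)| = phi(4744) = 2368; group ≅ (Z/4744Z)^* ≅ Z/2Z × Z/2Z × Z/592Z

The n-th cyclotomic polynomial Φ_4744(x) is the minimal polynomial of zeta_4744 over Q and has degree phi(4744) = 2368. So Q(zeta_4744) is a degree-2368 Galois extension with Galois group (Z/4744Z)^*. By CRT, (Z/4744Z)^* ≅ (Z/8Z)^* × (Z/593Z)^*. Each prime-power unit group is (Z/8Z)^* ≅ Z/2Z × Z/2Z; (Z/593Z)^* ≅ Z/592Z. Hence Gal(Q(zeta_4744)/Q) ≅ Z/2Z × Z/2Z × Z/592Z.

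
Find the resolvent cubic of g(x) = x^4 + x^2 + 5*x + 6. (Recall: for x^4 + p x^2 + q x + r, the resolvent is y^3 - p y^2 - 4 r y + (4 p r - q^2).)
h(y) = y^3 - y^2 - 24*y - 1

Identify coefficients: p = 1, q = 5, r = 6.
Plug into h(y) = y^3 - p y^2 - 4 r y + (4 p r - q^2):
  h(y) = y^3 - (1) y^2 - 4*(6) y + (4*(1)*(6) - (5)^2)
       = y^3 + (-1) y^2 + (-24) y + (-1).
Simplifying: h(y) = y^3 - y^2 - 24*y - 1.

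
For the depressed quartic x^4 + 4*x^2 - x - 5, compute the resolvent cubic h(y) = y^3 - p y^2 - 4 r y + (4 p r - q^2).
h(y) = y^3 - 4*y^2 + 20*y - 81

Identify coefficients: p = 4, q = -1, r = -5.
Plug into h(y) = y^3 - p y^2 - 4 r y + (4 p r - q^2):
  h(y) = y^3 - (4) y^2 - 4*(-5) y + (4*(4)*(-5) - (-1)^2)
       = y^3 + (-4) y^2 + (20) y + (-81).
Simplifying: h(y) = y^3 - 4*y^2 + 20*y - 81.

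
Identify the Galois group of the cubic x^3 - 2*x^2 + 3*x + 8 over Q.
Gal(K/Q) = S_3 (symmetric group of order 6)

Compute the discriminant of x^3 + (-2)*x^2 + (3)*x + (8): Δ = -2408. Since Δ is not a rational square, the Galois group is not contained in A_3; it must be the full S_3 (irreducibility of the cubic rules out anything smaller).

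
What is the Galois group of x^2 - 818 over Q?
Gal(K/Q) = Z/2Z (cyclic of order 2)

x^2 - 818 is irreducible over Q since 818 is not a rational square. The splitting field Q(sqrt(818)) has degree 2 over Q, and its unique nontrivial automorphism is sqrt(818) ↦ -sqrt(818). Hence Gal(Q(sqrt(818))/Q) = Z/2Z.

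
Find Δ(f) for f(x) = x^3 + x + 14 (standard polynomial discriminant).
Δ = -5296

For a depressed cubic x^3 + p x + q the discriminant is Δ = -4 p^3 - 27 q^2 = -4*(1)^3 - 27*(14)^2 = -4 - 5292 = -5296.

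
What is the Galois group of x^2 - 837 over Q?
Gal(K/Q) = Z/2Z (cyclic of order 2)

x^2 - 837 is irreducible over Q since 837 is not a rational square. The splitting field Q(sqrt(837)) has degree 2 over Q, and its unique nontrivial automorphism is sqrt(837) ↦ -sqrt(837). Hence Gal(Q(sqrt(837))/Q) = Z/2Z.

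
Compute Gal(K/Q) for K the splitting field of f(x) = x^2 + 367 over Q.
Gal(K/Q) = Z/2Z (cyclic of order 2)

x^2 + 367 is irreducible over Q since -367 is not a rational square. The splitting field Q(sqrt(-367)) has degree 2 over Q, and its unique nontrivial automorphism is sqrt(-367) ↦ -sqrt(-367). Hence Gal(Q(sqrt(-367))/Q) = Z/2Z.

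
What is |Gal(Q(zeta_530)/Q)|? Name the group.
|Gal(Q(zeta_530)/Q)| = phi(530) = 208; group ≅ (Z/530Z)^* ≅ Z/4Z × Z/52Z

The n-th cyclotomic polynomial Φ_530(x) is the minimal polynomial of zeta_530 over Q and has degree phi(530) = 208. So Q(zeta_530) is a degree-208 Galois extension with Galois group (Z/530Z)^*. By CRT, (Z/530Z)^* ≅ (Z/2Z)^* × (Z/5Z)^* × (Z/53Z)^*. Each prime-power unit group is (Z/2Z)^* ≅ trivial group (order 1); (Z/5Z)^* ≅ Z/4Z; (Z/53Z)^* ≅ Z/52Z. Hence Gal(Q(zeta_530)/Q) ≅ Z/4Z × Z/52Z.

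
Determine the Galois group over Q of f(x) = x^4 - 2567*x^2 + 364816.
Gal(K/Q) = Z/2Z (cyclic of order 2)

f factors as (x^2 - 2416)(x^2 - 151), so the splitting field is K = Q(sqrt(2416), sqrt(151)). The squarefree part of 2416 is 151 and the squarefree part of 151 is also 151, so sqrt(2416) and sqrt(151) are both rational multiples of sqrt(151). Hence Q(sqrt(2416)) = Q(sqrt(151)) = Q(sqrt(151)), and the splitting field collapses to a single degree-2 extension with Galois group Z/2Z.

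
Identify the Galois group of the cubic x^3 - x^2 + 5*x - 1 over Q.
Gal(K/Q) = S_3 (symmetric group of order 6)

Compute the discriminant of x^3 + (-1)*x^2 + (5)*x + (-1): Δ = -416. Since Δ is not a rational square, the Galois group is not contained in A_3; it must be the full S_3 (irreducibility of the cubic rules out anything smaller).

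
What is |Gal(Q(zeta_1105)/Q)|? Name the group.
|Gal(Q(zeta_1105)/Q)| = phi(1105) = 768; group ≅ (Z/1105Z)^* ≅ Z/4Z × Z/12Z × Z/16Z

The n-th cyclotomic polynomial Φ_1105(x) is the minimal polynomial of zeta_1105 over Q and has degree phi(1105) = 768. So Q(zeta_1105) is a degree-768 Galois extension with Galois group (Z/1105Z)^*. By CRT, (Z/1105Z)^* ≅ (Z/5Z)^* × (Z/13Z)^* × (Z/17Z)^*. Each prime-power unit group is (Z/5Z)^* ≅ Z/4Z; (Z/13Z)^* ≅ Z/12Z; (Z/17Z)^* ≅ Z/16Z. Hence Gal(Q(zeta_1105)/Q) ≅ Z/4Z × Z/12Z × Z/16Z.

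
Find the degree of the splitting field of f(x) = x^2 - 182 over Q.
[K:Q] = 2

The polynomial x^2 - 182 is irreducible over Q since 182 is not a perfect square. Its splitting field is Q(sqrt(182)), which has degree 2 over Q.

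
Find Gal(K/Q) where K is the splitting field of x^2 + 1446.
Gal(K/Q) = Z/2Z (cyclic of order 2)

x^2 + 1446 is irreducible over Q since -1446 is not a rational square. The splitting field Q(sqrt(-1446)) has degree 2 over Q, and its unique nontrivial automorphism is sqrt(-1446) ↦ -sqrt(-1446). Hence Gal(Q(sqrt(-1446))/Q) = Z/2Z.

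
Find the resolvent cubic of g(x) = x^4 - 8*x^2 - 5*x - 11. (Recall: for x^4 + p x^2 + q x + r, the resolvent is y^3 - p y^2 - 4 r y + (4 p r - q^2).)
h(y) = y^3 + 8*y^2 + 44*y + 327

Identify coefficients: p = -8, q = -5, r = -11.
Plug into h(y) = y^3 - p y^2 - 4 r y + (4 p r - q^2):
  h(y) = y^3 - (-8) y^2 - 4*(-11) y + (4*(-8)*(-11) - (-5)^2)
       = y^3 + (8) y^2 + (44) y + (327).
Simplifying: h(y) = y^3 + 8*y^2 + 44*y + 327.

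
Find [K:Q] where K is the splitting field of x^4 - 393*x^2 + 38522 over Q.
[K:Q] = 4

f factors as (x^2 - 187)(x^2 - 206); the splitting field is K = Q(sqrt(187), sqrt(206)). Since 187, 206, and 38522 are all non-squares in Q, the three subfields Q(sqrt(187)), Q(sqrt(206)), Q(sqrt(38522)) are distinct degree-2 extensions, so [K:Q] = 4 (Klein four Galois group).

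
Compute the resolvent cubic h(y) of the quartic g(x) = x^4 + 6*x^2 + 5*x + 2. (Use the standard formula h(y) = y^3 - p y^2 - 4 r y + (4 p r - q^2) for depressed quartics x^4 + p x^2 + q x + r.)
h(y) = y^3 - 6*y^2 - 8*y + 23

Identify coefficients: p = 6, q = 5, r = 2.
Plug into h(y) = y^3 - p y^2 - 4 r y + (4 p r - q^2):
  h(y) = y^3 - (6) y^2 - 4*(2) y + (4*(6)*(2) - (5)^2)
       = y^3 + (-6) y^2 + (-8) y + (23).
Simplifying: h(y) = y^3 - 6*y^2 - 8*y + 23.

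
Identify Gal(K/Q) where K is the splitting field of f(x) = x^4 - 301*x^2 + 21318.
Gal(K/Q) = V_4 (Klein four-group, Z/2Z × Z/2Z)

f factors as (x^2 - 114)(x^2 - 187), so the splitting field is K = Q(sqrt(114), sqrt(187)). The elements 114, 187, 21318 are all non-squares in Q, so sqrt(114) and sqrt(187) generate independent quadratic extensions. Thus [K:Q] = 4 and Gal(K/Q) is generated by the two order-2 automorphisms sqrt(114) ↦ -sqrt(114) and sqrt(187) ↦ -sqrt(187), giving V_4.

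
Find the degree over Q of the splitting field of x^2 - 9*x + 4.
[K:Q] = 2

The discriminant of x^2 + (-9)*x + (4) is b^2 - 4c = 81 - (16) = 65. Since 65 is not a perfect square in Q, the polynomial is irreducible over Q. Its two roots generate a degree-2 extension, so [K:Q] = 2.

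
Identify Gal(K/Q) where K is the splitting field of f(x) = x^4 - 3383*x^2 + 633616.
Gal(K/Q) = Z/2Z (cyclic of order 2)

f factors as (x^2 - 199)(x^2 - 3184), so the splitting field is K = Q(sqrt(199), sqrt(3184)). The squarefree part of 199 is 199 and the squarefree part of 3184 is also 199, so sqrt(199) and sqrt(3184) are both rational multiples of sqrt(199). Hence Q(sqrt(199)) = Q(sqrt(3184)) = Q(sqrt(199)), and the splitting field collapses to a single degree-2 extension with Galois group Z/2Z.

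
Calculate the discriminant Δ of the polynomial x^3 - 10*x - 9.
Δ = 1813

For a depressed cubic x^3 + p x + q the discriminant is Δ = -4 p^3 - 27 q^2 = -4*(-10)^3 - 27*(-9)^2 = 4000 - 2187 = 1813.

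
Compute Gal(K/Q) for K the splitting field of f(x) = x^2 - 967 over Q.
Gal(K/Q) = Z/2Z (cyclic of order 2)

x^2 - 967 is irreducible over Q since 967 is not a rational square. The splitting field Q(sqrt(967)) has degree 2 over Q, and its unique nontrivial automorphism is sqrt(967) ↦ -sqrt(967). Hence Gal(Q(sqrt(967))/Q) = Z/2Z.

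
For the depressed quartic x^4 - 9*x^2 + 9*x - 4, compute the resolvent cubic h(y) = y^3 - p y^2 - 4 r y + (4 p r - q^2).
h(y) = y^3 + 9*y^2 + 16*y + 63

Identify coefficients: p = -9, q = 9, r = -4.
Plug into h(y) = y^3 - p y^2 - 4 r y + (4 p r - q^2):
  h(y) = y^3 - (-9) y^2 - 4*(-4) y + (4*(-9)*(-4) - (9)^2)
       = y^3 + (9) y^2 + (16) y + (63).
Simplifying: h(y) = y^3 + 9*y^2 + 16*y + 63.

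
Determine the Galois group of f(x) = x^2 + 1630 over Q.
Gal(K/Q) = Z/2Z (cyclic of order 2)

x^2 + 1630 is irreducible over Q since -1630 is not a rational square. The splitting field Q(sqrt(-1630)) has degree 2 over Q, and its unique nontrivial automorphism is sqrt(-1630) ↦ -sqrt(-1630). Hence Gal(Q(sqrt(-1630))/Q) = Z/2Z.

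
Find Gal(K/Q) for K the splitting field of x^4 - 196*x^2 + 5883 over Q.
Gal(K/Q) = V_4 (Klein four-group, Z/2Z × Z/2Z)

f factors as (x^2 - 37)(x^2 - 159), so the splitting field is K = Q(sqrt(37), sqrt(159)). The elements 37, 159, 5883 are all non-squares in Q, so sqrt(37) and sqrt(159) generate independent quadratic extensions. Thus [K:Q] = 4 and Gal(K/Q) is generated by the two order-2 automorphisms sqrt(37) ↦ -sqrt(37) and sqrt(159) ↦ -sqrt(159), giving V_4.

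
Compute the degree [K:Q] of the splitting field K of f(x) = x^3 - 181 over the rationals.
[K:Q] = 6

x^3 - 181 has one real root r = 181^(1/3) and two complex roots r*zeta_3, r*zeta_3^2 where zeta_3 = e^(2*pi*i/3). The splitting field is Q(r, zeta_3). [Q(r):Q] = 3 and [Q(zeta_3):Q] = 2 with gcd = 1, so [Q(r, zeta_3):Q] = 3 * 2 = 6.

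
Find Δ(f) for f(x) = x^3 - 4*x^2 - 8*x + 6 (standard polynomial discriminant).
Δ = 7092

For x^3 + a x^2 + b x + c the discriminant is Δ = 18 a b c - 4 a^3 c + a^2 b^2 - 4 b^3 - 27 c^2.
Plug a = -4, b = -8, c = 6:
  18*(-4)*(-8)*(6) - 4*(-4)^3*(6) + (-4)^2*(-8)^2 - 4*(-8)^3 - 27*(6)^2
  = 3456 + (1536) + 1024 + (2048) + (-972)
  = 7092.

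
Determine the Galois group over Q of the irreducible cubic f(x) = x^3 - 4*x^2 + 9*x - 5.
Gal(K/Q) = S_3 (symmetric group of order 6)

Compute the discriminant of x^3 + (-4)*x^2 + (9)*x + (-5): Δ = -335. Since Δ is not a rational square, the Galois group is not contained in A_3; it must be the full S_3 (irreducibility of the cubic rules out anything smaller).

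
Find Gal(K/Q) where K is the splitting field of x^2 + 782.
Gal(K/Q) = Z/2Z (cyclic of order 2)

x^2 + 782 is irreducible over Q since -782 is not a rational square. The splitting field Q(sqrt(-782)) has degree 2 over Q, and its unique nontrivial automorphism is sqrt(-782) ↦ -sqrt(-782). Hence Gal(Q(sqrt(-782))/Q) = Z/2Z.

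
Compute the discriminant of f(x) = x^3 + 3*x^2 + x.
Δ = 5

For x^3 + a x^2 + b x + c the discriminant is Δ = 18 a b c - 4 a^3 c + a^2 b^2 - 4 b^3 - 27 c^2.
Plug a = 3, b = 1, c = 0:
  18*(3)*(1)*(0) - 4*(3)^3*(0) + (3)^2*(1)^2 - 4*(1)^3 - 27*(0)^2
  = 0 + (0) + 9 + (-4) + (0)
  = 5.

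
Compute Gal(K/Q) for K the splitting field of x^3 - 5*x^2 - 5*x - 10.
Gal(K/Q) = S_3 (symmetric group of order 6)

Compute the discriminant of x^3 + (-5)*x^2 + (-5)*x + (-10): Δ = -11075. Since Δ is not a rational square, the Galois group is not contained in A_3; it must be the full S_3 (irreducibility of the cubic rules out anything smaller).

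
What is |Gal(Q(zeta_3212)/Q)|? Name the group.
|Gal(Q(zeta_3212)/Q)| = phi(3212) = 1440; group ≅ (Z/3212Z)^* ≅ Z/2Z × Z/10Z × Z/72Z

The n-th cyclotomic polynomial Φ_3212(x) is the minimal polynomial of zeta_3212 over Q and has degree phi(3212) = 1440. So Q(zeta_3212) is a degree-1440 Galois extension with Galois group (Z/3212Z)^*. By CRT, (Z/3212Z)^* ≅ (Z/4Z)^* × (Z/11Z)^* × (Z/73Z)^*. Each prime-power unit group is (Z/4Z)^* ≅ Z/2Z; (Z/11Z)^* ≅ Z/10Z; (Z/73Z)^* ≅ Z/72Z. Hence Gal(Q(zeta_3212)/Q) ≅ Z/2Z × Z/10Z × Z/72Z.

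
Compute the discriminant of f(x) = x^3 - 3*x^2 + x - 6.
Δ = -1291

For x^3 + a x^2 + b x + c the discriminant is Δ = 18 a b c - 4 a^3 c + a^2 b^2 - 4 b^3 - 27 c^2.
Plug a = -3, b = 1, c = -6:
  18*(-3)*(1)*(-6) - 4*(-3)^3*(-6) + (-3)^2*(1)^2 - 4*(1)^3 - 27*(-6)^2
  = 324 + (-648) + 9 + (-4) + (-972)
  = -1291.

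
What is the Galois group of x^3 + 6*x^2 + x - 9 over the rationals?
Gal(K/Q) = S_3 (symmetric group of order 6)

Compute the discriminant of x^3 + (6)*x^2 + (1)*x + (-9): Δ = 4649. Since Δ is not a rational square, the Galois group is not contained in A_3; it must be the full S_3 (irreducibility of the cubic rules out anything smaller).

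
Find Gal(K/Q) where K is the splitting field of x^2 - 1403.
Gal(K/Q) = Z/2Z (cyclic of order 2)

x^2 - 1403 is irreducible over Q since 1403 is not a rational square. The splitting field Q(sqrt(1403)) has degree 2 over Q, and its unique nontrivial automorphism is sqrt(1403) ↦ -sqrt(1403). Hence Gal(Q(sqrt(1403))/Q) = Z/2Z.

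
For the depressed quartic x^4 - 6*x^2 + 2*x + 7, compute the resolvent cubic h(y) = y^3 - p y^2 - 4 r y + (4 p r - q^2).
h(y) = y^3 + 6*y^2 - 28*y - 172

Identify coefficients: p = -6, q = 2, r = 7.
Plug into h(y) = y^3 - p y^2 - 4 r y + (4 p r - q^2):
  h(y) = y^3 - (-6) y^2 - 4*(7) y + (4*(-6)*(7) - (2)^2)
       = y^3 + (6) y^2 + (-28) y + (-172).
Simplifying: h(y) = y^3 + 6*y^2 - 28*y - 172.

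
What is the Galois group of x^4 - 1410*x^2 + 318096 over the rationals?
Gal(K/Q) = Z/2Z (cyclic of order 2)

f factors as (x^2 - 1128)(x^2 - 282), so the splitting field is K = Q(sqrt(1128), sqrt(282)). The squarefree part of 1128 is 282 and the squarefree part of 282 is also 282, so sqrt(1128) and sqrt(282) are both rational multiples of sqrt(282). Hence Q(sqrt(1128)) = Q(sqrt(282)) = Q(sqrt(282)), and the splitting field collapses to a single degree-2 extension with Galois group Z/2Z.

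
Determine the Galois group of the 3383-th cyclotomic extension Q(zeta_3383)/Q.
|Gal(Q(zeta_3383)/Q)| = phi(3383) = 3168; group ≅ (Z/3383Z)^* ≅ Z/16Z × Z/198Z

The n-th cyclotomic polynomial Φ_3383(x) is the minimal polynomial of zeta_3383 over Q and has degree phi(3383) = 3168. So Q(zeta_3383) is a degree-3168 Galois extension with Galois group (Z/3383Z)^*. By CRT, (Z/3383Z)^* ≅ (Z/17Z)^* × (Z/199Z)^*. Each prime-power unit group is (Z/17Z)^* ≅ Z/16Z; (Z/199Z)^* ≅ Z/198Z. Hence Gal(Q(zeta_3383)/Q) ≅ Z/16Z × Z/198Z.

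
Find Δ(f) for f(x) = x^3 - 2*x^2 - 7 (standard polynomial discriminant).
Δ = -1547

For x^3 + a x^2 + b x + c the discriminant is Δ = 18 a b c - 4 a^3 c + a^2 b^2 - 4 b^3 - 27 c^2.
Plug a = -2, b = 0, c = -7:
  18*(-2)*(0)*(-7) - 4*(-2)^3*(-7) + (-2)^2*(0)^2 - 4*(0)^3 - 27*(-7)^2
  = 0 + (-224) + 0 + (0) + (-1323)
  = -1547.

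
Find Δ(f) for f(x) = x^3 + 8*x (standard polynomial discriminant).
Δ = -2048

For a depressed cubic x^3 + p x + q the discriminant is Δ = -4 p^3 - 27 q^2 = -4*(8)^3 - 27*(0)^2 = -2048 - 0 = -2048.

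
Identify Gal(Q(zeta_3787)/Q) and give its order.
|Gal(Q(zeta_3787)/Q)| = phi(3787) = 3240; group ≅ (Z/3787Z)^* ≅ Z/6Z × Z/540Z

The n-th cyclotomic polynomial Φ_3787(x) is the minimal polynomial of zeta_3787 over Q and has degree phi(3787) = 3240. So Q(zeta_3787) is a degree-3240 Galois extension with Galois group (Z/3787Z)^*. By CRT, (Z/3787Z)^* ≅ (Z/7Z)^* × (Z/541Z)^*. Each prime-power unit group is (Z/7Z)^* ≅ Z/6Z; (Z/541Z)^* ≅ Z/540Z. Hence Gal(Q(zeta_3787)/Q) ≅ Z/6Z × Z/540Z.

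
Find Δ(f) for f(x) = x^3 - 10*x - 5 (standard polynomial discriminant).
Δ = 3325

For a depressed cubic x^3 + p x + q the discriminant is Δ = -4 p^3 - 27 q^2 = -4*(-10)^3 - 27*(-5)^2 = 4000 - 675 = 3325.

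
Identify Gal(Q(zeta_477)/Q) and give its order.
|Gal(Q(zeta_477)/Q)| = phi(477) = 312; group ≅ (Z/477Z)^* ≅ Z/6Z × Z/52Z

The n-th cyclotomic polynomial Φ_477(x) is the minimal polynomial of zeta_477 over Q and has degree phi(477) = 312. So Q(zeta_477) is a degree-312 Galois extension with Galois group (Z/477Z)^*. By CRT, (Z/477Z)^* ≅ (Z/9Z)^* × (Z/53Z)^*. Each prime-power unit group is (Z/9Z)^* ≅ Z/6Z; (Z/53Z)^* ≅ Z/52Z. Hence Gal(Q(zeta_477)/Q) ≅ Z/6Z × Z/52Z.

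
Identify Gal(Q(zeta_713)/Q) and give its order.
|Gal(Q(zeta_713)/Q)| = phi(713) = 660; group ≅ (Z/713Z)^* ≅ Z/22Z × Z/30Z

The n-th cyclotomic polynomial Φ_713(x) is the minimal polynomial of zeta_713 over Q and has degree phi(713) = 660. So Q(zeta_713) is a degree-660 Galois extension with Galois group (Z/713Z)^*. By CRT, (Z/713Z)^* ≅ (Z/23Z)^* × (Z/31Z)^*. Each prime-power unit group is (Z/23Z)^* ≅ Z/22Z; (Z/31Z)^* ≅ Z/30Z. Hence Gal(Q(zeta_713)/Q) ≅ Z/22Z × Z/30Z.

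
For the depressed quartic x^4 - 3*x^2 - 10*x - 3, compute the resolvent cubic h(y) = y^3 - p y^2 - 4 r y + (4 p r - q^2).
h(y) = y^3 + 3*y^2 + 12*y - 64

Identify coefficients: p = -3, q = -10, r = -3.
Plug into h(y) = y^3 - p y^2 - 4 r y + (4 p r - q^2):
  h(y) = y^3 - (-3) y^2 - 4*(-3) y + (4*(-3)*(-3) - (-10)^2)
       = y^3 + (3) y^2 + (12) y + (-64).
Simplifying: h(y) = y^3 + 3*y^2 + 12*y - 64.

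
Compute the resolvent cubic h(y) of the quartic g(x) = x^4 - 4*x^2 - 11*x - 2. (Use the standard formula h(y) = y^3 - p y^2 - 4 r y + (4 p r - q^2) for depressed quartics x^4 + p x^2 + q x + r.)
h(y) = y^3 + 4*y^2 + 8*y - 89

Identify coefficients: p = -4, q = -11, r = -2.
Plug into h(y) = y^3 - p y^2 - 4 r y + (4 p r - q^2):
  h(y) = y^3 - (-4) y^2 - 4*(-2) y + (4*(-4)*(-2) - (-11)^2)
       = y^3 + (4) y^2 + (8) y + (-89).
Simplifying: h(y) = y^3 + 4*y^2 + 8*y - 89.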